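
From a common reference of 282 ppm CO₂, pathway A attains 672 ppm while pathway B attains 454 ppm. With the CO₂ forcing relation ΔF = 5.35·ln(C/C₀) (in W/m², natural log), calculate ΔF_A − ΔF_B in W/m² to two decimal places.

ΔF_A − ΔF_B = 2.10 W/m²

ΔF_A = 5.35 ln(672/282) = 5.35 × 0.86835 = 4.6457 W/m².
ΔF_B = 5.35 ln(454/282) = 5.35 × 0.47619 = 2.5476 W/m².
Difference: 4.6457 − 2.5476 = 2.0981 W/m².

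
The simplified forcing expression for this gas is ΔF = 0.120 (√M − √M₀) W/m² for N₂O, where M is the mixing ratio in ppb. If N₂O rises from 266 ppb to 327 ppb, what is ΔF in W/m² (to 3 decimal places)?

N₂O: 0.120 × (√327 − √266) = 0.120 × (18.0831 − 16.3095) = 0.120 × 1.7736 = 0.2128 W/m².

ΔF = 0.213 W/m²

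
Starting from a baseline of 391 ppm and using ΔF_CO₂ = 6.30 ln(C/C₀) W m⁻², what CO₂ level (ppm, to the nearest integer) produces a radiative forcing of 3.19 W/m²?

Set 6.30 ln(C/391) = 3.19, so ln(C/391) = 3.19/6.30 = 0.50635.
Then C/391 = e^0.50635 = 1.65922, giving C = 391 × 1.65922 = 648.76 ppm.

C ≈ 649 ppm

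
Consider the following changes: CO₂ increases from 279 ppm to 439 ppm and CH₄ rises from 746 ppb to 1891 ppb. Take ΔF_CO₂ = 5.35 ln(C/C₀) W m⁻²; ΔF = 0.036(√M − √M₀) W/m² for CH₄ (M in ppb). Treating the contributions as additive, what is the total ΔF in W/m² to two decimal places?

ΔF = 3.01 W/m²

CO₂: 5.35 × ln(439/279) = 5.35 × ln(1.57348) = 5.35 × 0.45329 = 2.4251 W/m².
CH₄: 0.036 × (√1891 − √746) = 0.036 × (43.4856 − 27.3130) = 0.036 × 16.1726 = 0.5822 W/m².
Total ΔF = 2.4251 + 0.5822 = 3.0073 W/m².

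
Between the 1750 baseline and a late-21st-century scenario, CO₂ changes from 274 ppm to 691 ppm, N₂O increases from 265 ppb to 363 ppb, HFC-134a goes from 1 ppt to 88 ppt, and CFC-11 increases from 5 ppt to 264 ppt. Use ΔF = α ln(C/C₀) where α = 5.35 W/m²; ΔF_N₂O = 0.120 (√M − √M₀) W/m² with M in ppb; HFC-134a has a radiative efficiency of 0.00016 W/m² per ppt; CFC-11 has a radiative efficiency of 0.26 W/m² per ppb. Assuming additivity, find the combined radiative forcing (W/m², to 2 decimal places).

ΔF = 5.36 W/m²

CO₂: 5.35 × ln(691/274) = 5.35 × ln(2.52190) = 5.35 × 0.92501 = 4.9488 W/m².
N₂O: 0.120 × (√363 − √265) = 0.120 × (19.0526 − 16.2788) = 0.120 × 2.7738 = 0.3329 W/m².
HFC-134a: ΔF = 0.00016 × (88 − 1) = 0.00016 × 87 = 0.0139 W/m².
CFC-11: Δ = 264 − 5 = 259 ppt = 0.259 ppb; ΔF = 0.26 × 0.259 = 0.0673 W/m².
Total ΔF = 4.9488 + 0.3329 + 0.0139 + 0.0673 = 5.3629 W/m².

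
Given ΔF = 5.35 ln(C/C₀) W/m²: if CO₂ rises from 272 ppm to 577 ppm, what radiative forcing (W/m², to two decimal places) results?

CO₂: 5.35 × ln(577/272) = 5.35 × ln(2.12132) = 5.35 × 0.75204 = 4.0234 W/m².

ΔF = 4.02 W/m²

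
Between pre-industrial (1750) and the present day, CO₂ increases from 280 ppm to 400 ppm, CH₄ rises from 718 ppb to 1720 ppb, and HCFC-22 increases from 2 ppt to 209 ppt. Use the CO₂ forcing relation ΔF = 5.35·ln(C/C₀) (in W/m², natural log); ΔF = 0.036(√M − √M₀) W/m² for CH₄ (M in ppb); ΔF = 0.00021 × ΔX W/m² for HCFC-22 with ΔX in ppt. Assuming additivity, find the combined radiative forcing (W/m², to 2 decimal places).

CO₂: 5.35 × ln(400/280) = 5.35 × ln(1.42857) = 5.35 × 0.35667 = 1.9082 W/m².
CH₄: 0.036 × (√1720 − √718) = 0.036 × (41.4729 − 26.7955) = 0.036 × 14.6774 = 0.5284 W/m².
HCFC-22: ΔF = 0.00021 × (209 − 2) = 0.00021 × 207 = 0.0435 W/m².
Total ΔF = 1.9082 + 0.5284 + 0.0435 = 2.4801 W/m².

ΔF = 2.48 W/m²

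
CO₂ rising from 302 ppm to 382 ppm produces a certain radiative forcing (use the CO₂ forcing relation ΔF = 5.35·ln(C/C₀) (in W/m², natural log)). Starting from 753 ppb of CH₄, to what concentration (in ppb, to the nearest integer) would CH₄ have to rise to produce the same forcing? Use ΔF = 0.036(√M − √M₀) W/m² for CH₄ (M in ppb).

CO₂ forcing: 5.35 × ln(382/302) = 5.35 × 0.234994 = 1.25722 W/m².
Set 0.036(√M − √753) = 1.25722: √M = 1.25722/0.036 + √753 = 34.9228 + 27.4408 = 62.3636.
M = (62.3636)² = 3889.22 ppb.

M ≈ 3889 ppb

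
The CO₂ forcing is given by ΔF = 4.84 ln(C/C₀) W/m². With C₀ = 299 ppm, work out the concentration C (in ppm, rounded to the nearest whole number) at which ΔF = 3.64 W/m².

Set 4.84 ln(C/299) = 3.64, so ln(C/299) = 3.64/4.84 = 0.75207.
Then C/299 = e^0.75207 = 2.12139, giving C = 299 × 2.12139 = 634.30 ppm.

C ≈ 634 ppm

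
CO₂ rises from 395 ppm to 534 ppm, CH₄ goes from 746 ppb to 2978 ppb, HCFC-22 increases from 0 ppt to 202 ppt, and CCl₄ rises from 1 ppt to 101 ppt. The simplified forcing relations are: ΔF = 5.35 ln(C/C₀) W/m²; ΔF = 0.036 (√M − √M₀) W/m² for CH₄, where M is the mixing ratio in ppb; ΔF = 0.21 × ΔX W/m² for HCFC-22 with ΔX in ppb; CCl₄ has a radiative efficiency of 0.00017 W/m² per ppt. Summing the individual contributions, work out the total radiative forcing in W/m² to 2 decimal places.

ΔF = 2.65 W/m²

CO₂: 5.35 × ln(534/395) = 5.35 × ln(1.35190) = 5.35 × 0.30151 = 1.6131 W/m².
CH₄: 0.036 × (√2978 − √746) = 0.036 × (54.5711 − 27.3130) = 0.036 × 27.2581 = 0.9813 W/m².
HCFC-22: Δ = 202 − 0 = 202 ppt = 0.202 ppb; ΔF = 0.21 × 0.202 = 0.0424 W/m².
CCl₄: ΔF = 0.00017 × (101 − 1) = 0.00017 × 100 = 0.0170 W/m².
Total ΔF = 1.6131 + 0.9813 + 0.0424 + 0.0170 = 2.6538 W/m².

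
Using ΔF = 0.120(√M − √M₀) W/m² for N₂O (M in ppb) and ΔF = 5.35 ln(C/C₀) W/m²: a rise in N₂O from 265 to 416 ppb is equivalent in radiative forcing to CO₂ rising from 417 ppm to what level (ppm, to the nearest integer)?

C ≈ 457 ppm

N₂O forcing: 0.120 × (√416 − √265) = 0.120 × (20.3961 − 16.2788) = 0.120 × 4.1173 = 0.49408 W/m².
Set 5.35 ln(C/417) = 0.49408: ln(C/417) = 0.49408/5.35 = 0.09235, so C = 417 × e^0.09235 = 417 × 1.09675 = 457.34 ppm.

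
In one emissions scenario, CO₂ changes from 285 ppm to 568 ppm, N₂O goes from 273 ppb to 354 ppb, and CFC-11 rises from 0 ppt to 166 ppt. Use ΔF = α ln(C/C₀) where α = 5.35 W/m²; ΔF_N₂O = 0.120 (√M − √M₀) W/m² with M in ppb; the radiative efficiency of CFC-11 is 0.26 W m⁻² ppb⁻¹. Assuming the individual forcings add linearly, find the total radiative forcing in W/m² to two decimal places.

ΔF = 4.01 W/m²

CO₂: 5.35 × ln(568/285) = 5.35 × ln(1.99298) = 5.35 × 0.68963 = 3.6895 W/m².
N₂O: 0.120 × (√354 − √273) = 0.120 × (18.8149 − 16.5227) = 0.120 × 2.2922 = 0.2751 W/m².
CFC-11: Δ = 166 − 0 = 166 ppt = 0.166 ppb; ΔF = 0.26 × 0.166 = 0.0432 W/m².
Total ΔF = 3.6895 + 0.2751 + 0.0432 = 4.0078 W/m².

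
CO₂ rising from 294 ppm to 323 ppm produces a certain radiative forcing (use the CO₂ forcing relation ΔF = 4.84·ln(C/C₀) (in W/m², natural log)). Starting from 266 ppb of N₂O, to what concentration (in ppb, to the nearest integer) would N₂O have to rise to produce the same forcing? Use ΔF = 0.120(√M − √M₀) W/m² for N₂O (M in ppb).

CO₂ forcing: 4.84 × ln(323/294) = 4.84 × 0.094073 = 0.45531 W/m².
Set 0.120(√M − √266) = 0.45531: √M = 0.45531/0.120 + √266 = 3.7943 + 16.3095 = 20.1038.
M = (20.1038)² = 404.16 ppb.

M ≈ 404 ppb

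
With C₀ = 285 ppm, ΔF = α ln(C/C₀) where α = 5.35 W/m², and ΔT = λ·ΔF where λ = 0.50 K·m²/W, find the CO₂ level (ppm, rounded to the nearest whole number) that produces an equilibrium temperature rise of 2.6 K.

C ≈ 753 ppm

Required forcing: ΔF = ΔT/λ = 2.6/0.50 = 5.2000 W/m².
Then ln(C/285) = ΔF/5.35 = 5.2000/5.35 = 0.97196.
So C = 285 × e^0.97196 = 285 × 2.64312 = 753.29 ppm.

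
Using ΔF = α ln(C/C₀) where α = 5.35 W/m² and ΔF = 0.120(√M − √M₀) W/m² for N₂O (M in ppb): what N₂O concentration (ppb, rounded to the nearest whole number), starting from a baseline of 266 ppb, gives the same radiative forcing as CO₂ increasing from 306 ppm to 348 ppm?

CO₂ forcing: 5.35 × ln(348/306) = 5.35 × 0.128617 = 0.68810 W/m².
Set 0.120(√M − √266) = 0.68810: √M = 0.68810/0.120 + √266 = 5.7342 + 16.3095 = 22.0437.
M = (22.0437)² = 485.92 ppb.

M ≈ 486 ppb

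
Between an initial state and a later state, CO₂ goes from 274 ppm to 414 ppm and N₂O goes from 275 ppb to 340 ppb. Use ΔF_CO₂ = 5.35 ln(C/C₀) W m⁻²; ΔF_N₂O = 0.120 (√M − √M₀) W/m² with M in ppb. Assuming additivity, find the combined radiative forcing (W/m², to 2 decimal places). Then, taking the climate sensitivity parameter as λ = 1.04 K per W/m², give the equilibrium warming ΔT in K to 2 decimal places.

CO₂: 5.35 × ln(414/274) = 5.35 × ln(1.51095) = 5.35 × 0.41274 = 2.2082 W/m².
N₂O: 0.120 × (√340 − √275) = 0.120 × (18.4391 − 16.5831) = 0.120 × 1.8560 = 0.2227 W/m².
Total ΔF = 2.2082 + 0.2227 = 2.4309 W/m².
ΔT = λ ΔF = 1.04 × 2.43 = 2.5272 K.

ΔF = 2.43 W/m²; ΔT = 2.53 K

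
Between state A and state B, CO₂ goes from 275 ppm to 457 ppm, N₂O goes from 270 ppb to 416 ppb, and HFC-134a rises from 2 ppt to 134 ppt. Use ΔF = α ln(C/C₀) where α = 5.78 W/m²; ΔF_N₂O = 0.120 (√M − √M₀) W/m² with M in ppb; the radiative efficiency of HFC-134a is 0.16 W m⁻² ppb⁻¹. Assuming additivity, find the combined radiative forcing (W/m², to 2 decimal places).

ΔF = 3.43 W/m²

CO₂: 5.78 × ln(457/275) = 5.78 × ln(1.66182) = 5.78 × 0.50791 = 2.9357 W/m².
N₂O: 0.120 × (√416 − √270) = 0.120 × (20.3961 − 16.4317) = 0.120 × 3.9644 = 0.4757 W/m².
HFC-134a: Δ = 134 − 2 = 132 ppt = 0.132 ppb; ΔF = 0.16 × 0.132 = 0.0211 W/m².
Total ΔF = 2.9357 + 0.4757 + 0.0211 = 3.4325 W/m².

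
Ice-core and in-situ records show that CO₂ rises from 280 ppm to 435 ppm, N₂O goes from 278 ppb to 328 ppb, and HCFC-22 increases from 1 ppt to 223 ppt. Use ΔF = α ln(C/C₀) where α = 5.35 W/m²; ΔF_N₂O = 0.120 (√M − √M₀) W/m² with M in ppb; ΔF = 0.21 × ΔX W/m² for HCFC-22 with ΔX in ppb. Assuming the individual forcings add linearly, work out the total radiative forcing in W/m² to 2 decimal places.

CO₂: 5.35 × ln(435/280) = 5.35 × ln(1.55357) = 5.35 × 0.44056 = 2.3570 W/m².
N₂O: 0.120 × (√328 − √278) = 0.120 × (18.1108 − 16.6733) = 0.120 × 1.4375 = 0.1725 W/m².
HCFC-22: Δ = 223 − 1 = 222 ppt = 0.222 ppb; ΔF = 0.21 × 0.222 = 0.0466 W/m².
Total ΔF = 2.3570 + 0.1725 + 0.0466 = 2.5761 W/m².

ΔF = 2.58 W/m²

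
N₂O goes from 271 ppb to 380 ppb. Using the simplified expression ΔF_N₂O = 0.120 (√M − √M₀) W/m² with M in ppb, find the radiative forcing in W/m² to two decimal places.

ΔF = 0.36 W/m²

N₂O: 0.120 × (√380 − √271) = 0.120 × (19.4936 − 16.4621) = 0.120 × 3.0315 = 0.3638 W/m².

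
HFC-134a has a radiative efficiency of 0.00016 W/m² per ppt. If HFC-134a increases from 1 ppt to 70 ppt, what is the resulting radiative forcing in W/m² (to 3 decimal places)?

HFC-134a: ΔF = 0.00016 × (70 − 1) = 0.00016 × 69 = 0.0110 W/m².

ΔF = 0.011 W/m²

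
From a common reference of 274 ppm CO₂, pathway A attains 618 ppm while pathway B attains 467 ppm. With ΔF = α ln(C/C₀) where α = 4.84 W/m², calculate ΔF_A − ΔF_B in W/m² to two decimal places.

ΔF_A − ΔF_B = 1.36 W/m²

ΔF_A = 4.84 ln(618/274) = 4.84 × 0.81336 = 3.9367 W/m².
ΔF_B = 4.84 ln(467/274) = 4.84 × 0.53320 = 2.5807 W/m².
Difference: 3.9367 − 2.5807 = 1.3560 W/m².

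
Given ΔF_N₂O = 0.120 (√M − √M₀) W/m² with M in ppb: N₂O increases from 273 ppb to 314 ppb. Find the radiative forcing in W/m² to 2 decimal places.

N₂O: 0.120 × (√314 − √273) = 0.120 × (17.7200 − 16.5227) = 0.120 × 1.1973 = 0.1437 W/m².

ΔF = 0.14 W/m²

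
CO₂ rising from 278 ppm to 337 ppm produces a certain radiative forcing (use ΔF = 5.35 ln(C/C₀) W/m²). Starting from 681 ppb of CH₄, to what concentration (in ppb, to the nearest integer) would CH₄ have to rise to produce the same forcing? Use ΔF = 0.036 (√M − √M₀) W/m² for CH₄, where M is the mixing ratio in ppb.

M ≈ 2992 ppb

CO₂ forcing: 5.35 × ln(337/278) = 5.35 × 0.192462 = 1.02967 W/m².
Set 0.036(√M − √681) = 1.02967: √M = 1.02967/0.036 + √681 = 28.6019 + 26.0960 = 54.6979.
M = (54.6979)² = 2991.86 ppb.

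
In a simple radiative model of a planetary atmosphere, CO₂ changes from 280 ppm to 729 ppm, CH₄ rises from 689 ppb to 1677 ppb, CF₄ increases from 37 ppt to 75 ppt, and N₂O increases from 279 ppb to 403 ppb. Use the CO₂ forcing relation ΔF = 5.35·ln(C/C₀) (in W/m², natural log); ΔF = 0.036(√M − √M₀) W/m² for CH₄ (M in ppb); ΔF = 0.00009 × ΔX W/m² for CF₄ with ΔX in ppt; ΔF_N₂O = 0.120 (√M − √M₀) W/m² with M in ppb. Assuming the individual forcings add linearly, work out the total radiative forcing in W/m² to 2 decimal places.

ΔF = 6.06 W/m²

CO₂: 5.35 × ln(729/280) = 5.35 × ln(2.60357) = 5.35 × 0.95688 = 5.1193 W/m².
CH₄: 0.036 × (√1677 − √689) = 0.036 × (40.9512 − 26.2488) = 0.036 × 14.7024 = 0.5293 W/m².
CF₄: ΔF = 0.00009 × (75 − 37) = 0.00009 × 38 = 0.0034 W/m².
N₂O: 0.120 × (√403 − √279) = 0.120 × (20.0749 − 16.7033) = 0.120 × 3.3716 = 0.4046 W/m².
Total ΔF = 5.1193 + 0.5293 + 0.0034 + 0.4046 = 6.0566 W/m².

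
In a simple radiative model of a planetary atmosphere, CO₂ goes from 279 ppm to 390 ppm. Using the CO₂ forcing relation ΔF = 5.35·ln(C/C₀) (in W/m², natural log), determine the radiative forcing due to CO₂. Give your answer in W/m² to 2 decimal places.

ΔF = 1.79 W/m²

CO₂: 5.35 × ln(390/279) = 5.35 × ln(1.39785) = 5.35 × 0.33494 = 1.7919 W/m².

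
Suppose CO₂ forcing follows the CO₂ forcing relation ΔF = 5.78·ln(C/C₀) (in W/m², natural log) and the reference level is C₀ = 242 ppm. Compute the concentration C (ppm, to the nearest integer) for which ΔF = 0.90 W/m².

C ≈ 283 ppm

Set 5.78 ln(C/242) = 0.90, so ln(C/242) = 0.90/5.78 = 0.15571.
Then C/242 = e^0.15571 = 1.16849, giving C = 242 × 1.16849 = 282.77 ppm.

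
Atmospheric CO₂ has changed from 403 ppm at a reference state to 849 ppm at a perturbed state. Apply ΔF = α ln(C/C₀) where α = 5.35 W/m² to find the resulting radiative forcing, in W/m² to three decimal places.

CO₂ absorption bands are partially saturated, so forcing scales with the logarithm of the concentration ratio.
CO₂: 5.35 × ln(849/403) = 5.35 × ln(2.10670) = 5.35 × 0.74512 = 3.9864 W/m².

ΔF = 3.986 W/m²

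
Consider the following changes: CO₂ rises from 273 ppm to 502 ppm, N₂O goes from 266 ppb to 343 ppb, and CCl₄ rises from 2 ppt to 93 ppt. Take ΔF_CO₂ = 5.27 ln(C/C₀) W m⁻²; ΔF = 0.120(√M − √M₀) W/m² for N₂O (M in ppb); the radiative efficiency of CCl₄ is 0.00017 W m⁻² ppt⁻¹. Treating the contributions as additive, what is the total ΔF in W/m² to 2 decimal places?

ΔF = 3.49 W/m²

CO₂: 5.27 × ln(502/273) = 5.27 × ln(1.83883) = 5.27 × 0.60913 = 3.2101 W/m².
N₂O: 0.120 × (√343 − √266) = 0.120 × (18.5203 − 16.3095) = 0.120 × 2.2108 = 0.2653 W/m².
CCl₄: ΔF = 0.00017 × (93 − 2) = 0.00017 × 91 = 0.0155 W/m².
Total ΔF = 3.2101 + 0.2653 + 0.0155 = 3.4909 W/m².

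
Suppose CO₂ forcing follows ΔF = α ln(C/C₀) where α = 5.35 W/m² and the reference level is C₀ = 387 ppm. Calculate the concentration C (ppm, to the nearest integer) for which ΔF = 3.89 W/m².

Set 5.35 ln(C/387) = 3.89, so ln(C/387) = 3.89/5.35 = 0.72710.
Then C/387 = e^0.72710 = 2.06907, giving C = 387 × 2.06907 = 800.73 ppm.

C ≈ 801 ppm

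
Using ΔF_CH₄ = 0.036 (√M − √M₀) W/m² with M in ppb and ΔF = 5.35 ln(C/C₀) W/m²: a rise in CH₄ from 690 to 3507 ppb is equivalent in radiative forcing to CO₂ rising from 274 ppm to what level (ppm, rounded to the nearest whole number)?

C ≈ 342 ppm

CH₄ forcing: 0.036 × (√3507 − √690) = 0.036 × (59.2199 − 26.2679) = 0.036 × 32.9520 = 1.18627 W/m².
Set 5.35 ln(C/274) = 1.18627: ln(C/274) = 1.18627/5.35 = 0.22173, so C = 274 × e^0.22173 = 274 × 1.24823 = 342.02 ppm.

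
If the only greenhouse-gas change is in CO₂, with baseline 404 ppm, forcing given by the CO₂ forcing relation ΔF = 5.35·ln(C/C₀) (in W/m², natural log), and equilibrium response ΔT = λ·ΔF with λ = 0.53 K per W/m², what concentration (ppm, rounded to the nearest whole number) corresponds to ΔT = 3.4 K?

C ≈ 1340 ppm

Required forcing: ΔF = ΔT/λ = 3.4/0.53 = 6.4151 W/m².
Then ln(C/404) = ΔF/5.35 = 6.4151/5.35 = 1.19908.
So C = 404 × e^1.19908 = 404 × 3.31706 = 1340.09 ppm.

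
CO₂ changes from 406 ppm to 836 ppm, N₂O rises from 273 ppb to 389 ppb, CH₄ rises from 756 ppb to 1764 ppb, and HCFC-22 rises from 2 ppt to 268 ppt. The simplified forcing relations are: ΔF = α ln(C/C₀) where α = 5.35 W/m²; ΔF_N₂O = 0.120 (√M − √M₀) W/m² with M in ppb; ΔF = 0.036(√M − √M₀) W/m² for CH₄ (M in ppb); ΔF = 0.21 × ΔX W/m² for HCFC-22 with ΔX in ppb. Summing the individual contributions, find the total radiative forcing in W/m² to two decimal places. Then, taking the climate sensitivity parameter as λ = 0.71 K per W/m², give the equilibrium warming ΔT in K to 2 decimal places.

CO₂: 5.35 × ln(836/406) = 5.35 × ln(2.05911) = 5.35 × 0.72227 = 3.8641 W/m².
N₂O: 0.120 × (√389 − √273) = 0.120 × (19.7231 − 16.5227) = 0.120 × 3.2004 = 0.3840 W/m².
CH₄: 0.036 × (√1764 − √756) = 0.036 × (42.0000 − 27.4955) = 0.036 × 14.5045 = 0.5222 W/m².
HCFC-22: Δ = 268 − 2 = 266 ppt = 0.266 ppb; ΔF = 0.21 × 0.266 = 0.0559 W/m².
Total ΔF = 3.8641 + 0.3840 + 0.5222 + 0.0559 = 4.8262 W/m².
ΔT = λ ΔF = 0.71 × 4.83 = 3.4293 K.

ΔF = 4.83 W/m²; ΔT = 3.43 K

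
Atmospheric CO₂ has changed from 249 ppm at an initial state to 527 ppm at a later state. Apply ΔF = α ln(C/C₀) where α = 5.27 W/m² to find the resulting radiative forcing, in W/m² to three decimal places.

CO₂: 5.27 × ln(527/249) = 5.27 × ln(2.11647) = 5.27 × 0.74975 = 3.9512 W/m².

ΔF = 3.951 W/m²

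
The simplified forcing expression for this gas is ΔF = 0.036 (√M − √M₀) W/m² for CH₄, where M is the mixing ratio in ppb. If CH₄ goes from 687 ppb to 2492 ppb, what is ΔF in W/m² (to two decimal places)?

ΔF = 0.85 W/m²

CH₄: 0.036 × (√2492 − √687) = 0.036 × (49.9199 − 26.2107) = 0.036 × 23.7092 = 0.8535 W/m².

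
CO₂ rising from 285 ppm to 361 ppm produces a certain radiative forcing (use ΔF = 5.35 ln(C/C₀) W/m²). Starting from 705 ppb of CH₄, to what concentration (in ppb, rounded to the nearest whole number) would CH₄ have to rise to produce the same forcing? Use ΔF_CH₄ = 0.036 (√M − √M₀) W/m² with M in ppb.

M ≈ 3805 ppb

CO₂ forcing: 5.35 × ln(361/285) = 5.35 × 0.236389 = 1.26468 W/m².
Set 0.036(√M − √705) = 1.26468: √M = 1.26468/0.036 + √705 = 35.1300 + 26.5518 = 61.6818.
M = (61.6818)² = 3804.64 ppb.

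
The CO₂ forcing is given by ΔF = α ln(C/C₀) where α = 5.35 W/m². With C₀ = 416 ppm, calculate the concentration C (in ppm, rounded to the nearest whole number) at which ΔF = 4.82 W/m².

Set 5.35 ln(C/416) = 4.82, so ln(C/416) = 4.82/5.35 = 0.90093.
Then C/416 = e^0.90093 = 2.46189, giving C = 416 × 2.46189 = 1024.15 ppm.

C ≈ 1024 ppm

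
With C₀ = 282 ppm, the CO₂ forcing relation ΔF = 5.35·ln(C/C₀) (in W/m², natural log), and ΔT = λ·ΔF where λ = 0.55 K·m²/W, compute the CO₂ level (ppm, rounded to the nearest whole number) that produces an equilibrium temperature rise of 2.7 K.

Required forcing: ΔF = ΔT/λ = 2.7/0.55 = 4.9091 W/m².
Then ln(C/282) = ΔF/5.35 = 4.9091/5.35 = 0.91759.
So C = 282 × e^0.91759 = 282 × 2.50325 = 705.92 ppm.

C ≈ 706 ppm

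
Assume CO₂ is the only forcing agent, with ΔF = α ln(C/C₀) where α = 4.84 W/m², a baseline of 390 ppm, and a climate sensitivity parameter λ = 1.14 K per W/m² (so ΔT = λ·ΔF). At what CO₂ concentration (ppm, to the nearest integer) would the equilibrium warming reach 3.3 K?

C ≈ 709 ppm

Required forcing: ΔF = ΔT/λ = 3.3/1.14 = 2.8947 W/m².
Then ln(C/390) = ΔF/4.84 = 2.8947/4.84 = 0.59808.
So C = 390 × e^0.59808 = 390 × 1.81862 = 709.26 ppm.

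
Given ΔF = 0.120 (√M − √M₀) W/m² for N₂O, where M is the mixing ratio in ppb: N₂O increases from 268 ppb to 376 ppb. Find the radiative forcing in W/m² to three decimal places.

ΔF = 0.362 W/m²

N₂O: 0.120 × (√376 − √268) = 0.120 × (19.3907 − 16.3707) = 0.120 × 3.0200 = 0.3624 W/m².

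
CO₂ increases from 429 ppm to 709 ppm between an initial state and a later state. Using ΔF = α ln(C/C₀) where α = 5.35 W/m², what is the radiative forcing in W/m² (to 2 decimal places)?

ΔF = 2.69 W/m²

CO₂ absorption bands are partially saturated, so forcing scales with the logarithm of the concentration ratio.
CO₂: 5.35 × ln(709/429) = 5.35 × ln(1.65268) = 5.35 × 0.50240 = 2.6878 W/m².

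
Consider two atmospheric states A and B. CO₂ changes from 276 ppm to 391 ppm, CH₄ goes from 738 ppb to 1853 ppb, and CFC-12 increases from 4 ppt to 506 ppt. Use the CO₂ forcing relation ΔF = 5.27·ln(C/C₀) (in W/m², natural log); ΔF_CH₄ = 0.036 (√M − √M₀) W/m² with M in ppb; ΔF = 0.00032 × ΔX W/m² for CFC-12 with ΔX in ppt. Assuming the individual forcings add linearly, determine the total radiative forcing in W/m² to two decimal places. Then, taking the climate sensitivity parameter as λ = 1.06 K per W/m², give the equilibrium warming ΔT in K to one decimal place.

ΔF = 2.57 W/m²; ΔT = 2.7 K

CO₂: 5.27 × ln(391/276) = 5.27 × ln(1.41667) = 5.27 × 0.34831 = 1.8356 W/m².
CH₄: 0.036 × (√1853 − √738) = 0.036 × (43.0465 − 27.1662) = 0.036 × 15.8803 = 0.5717 W/m².
CFC-12: ΔF = 0.00032 × (506 − 4) = 0.00032 × 502 = 0.1606 W/m².
Total ΔF = 1.8356 + 0.5717 + 0.1606 = 2.5679 W/m².
ΔT = λ ΔF = 1.06 × 2.57 = 2.7242 K.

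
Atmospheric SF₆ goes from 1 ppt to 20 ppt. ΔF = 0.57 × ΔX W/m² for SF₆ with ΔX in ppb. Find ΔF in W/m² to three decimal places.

ΔF = 0.011 W/m²

SF₆: Δ = 20 − 1 = 19 ppt = 0.019 ppb; ΔF = 0.57 × 0.019 = 0.0108 W/m².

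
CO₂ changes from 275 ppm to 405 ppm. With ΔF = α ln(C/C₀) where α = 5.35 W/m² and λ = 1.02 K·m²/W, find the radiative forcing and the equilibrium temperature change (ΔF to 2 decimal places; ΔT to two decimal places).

ΔF = 2.07 W/m²; ΔT = 2.11 K

CO₂: 5.35 × ln(405/275) = 5.35 × ln(1.47273) = 5.35 × 0.38712 = 2.0711 W/m².
ΔT = λ ΔF = 1.02 × 2.07 = 2.1114 K.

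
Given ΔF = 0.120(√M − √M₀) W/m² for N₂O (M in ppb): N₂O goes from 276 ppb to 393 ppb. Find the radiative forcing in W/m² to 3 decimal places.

N₂O: 0.120 × (√393 − √276) = 0.120 × (19.8242 − 16.6132) = 0.120 × 3.2110 = 0.3853 W/m².

ΔF = 0.385 W/m²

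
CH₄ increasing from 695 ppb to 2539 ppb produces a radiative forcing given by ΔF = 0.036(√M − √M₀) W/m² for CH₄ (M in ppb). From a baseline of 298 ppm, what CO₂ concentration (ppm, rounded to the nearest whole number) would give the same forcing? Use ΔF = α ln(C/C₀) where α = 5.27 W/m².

C ≈ 351 ppm

CH₄ forcing: 0.036 × (√2539 − √695) = 0.036 × (50.3885 − 26.3629) = 0.036 × 24.0256 = 0.86492 W/m².
Set 5.27 ln(C/298) = 0.86492: ln(C/298) = 0.86492/5.27 = 0.16412, so C = 298 × e^0.16412 = 298 × 1.17836 = 351.15 ppm.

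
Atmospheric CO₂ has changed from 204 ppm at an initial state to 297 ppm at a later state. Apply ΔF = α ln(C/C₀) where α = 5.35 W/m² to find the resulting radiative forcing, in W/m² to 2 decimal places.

CO₂ absorption bands are partially saturated, so forcing scales with the logarithm of the concentration ratio.
CO₂: 5.35 × ln(297/204) = 5.35 × ln(1.45588) = 5.35 × 0.37561 = 2.0095 W/m².

ΔF = 2.01 W/m²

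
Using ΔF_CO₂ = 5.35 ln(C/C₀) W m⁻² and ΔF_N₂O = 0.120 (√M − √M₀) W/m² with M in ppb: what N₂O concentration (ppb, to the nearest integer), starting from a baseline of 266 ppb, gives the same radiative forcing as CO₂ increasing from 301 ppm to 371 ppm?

M ≈ 657 ppb

CO₂ forcing: 5.35 × ln(371/301) = 5.35 × 0.209092 = 1.11864 W/m².
Set 0.120(√M − √266) = 1.11864: √M = 1.11864/0.120 + √266 = 9.3220 + 16.3095 = 25.6315.
M = (25.6315)² = 656.97 ppb.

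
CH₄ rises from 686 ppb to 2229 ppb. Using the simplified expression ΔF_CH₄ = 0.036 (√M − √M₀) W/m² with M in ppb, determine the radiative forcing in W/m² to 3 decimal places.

ΔF = 0.757 W/m²

CH₄: 0.036 × (√2229 − √686) = 0.036 × (47.2123 − 26.1916) = 0.036 × 21.0207 = 0.7567 W/m².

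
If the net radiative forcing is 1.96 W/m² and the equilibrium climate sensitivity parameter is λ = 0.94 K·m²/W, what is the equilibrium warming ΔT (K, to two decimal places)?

ΔT = λ ΔF = 0.94 × 1.96 = 1.8424 K.

ΔT = 1.84 K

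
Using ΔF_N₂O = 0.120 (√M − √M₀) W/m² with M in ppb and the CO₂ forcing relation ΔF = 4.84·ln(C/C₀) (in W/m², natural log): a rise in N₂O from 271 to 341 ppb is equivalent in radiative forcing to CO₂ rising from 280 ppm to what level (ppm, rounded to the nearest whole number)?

N₂O forcing: 0.120 × (√341 − √271) = 0.120 × (18.4662 − 16.4621) = 0.120 × 2.0041 = 0.24049 W/m².
Set 4.84 ln(C/280) = 0.24049: ln(C/280) = 0.24049/4.84 = 0.04969, so C = 280 × e^0.04969 = 280 × 1.05095 = 294.27 ppm.

C ≈ 294 ppm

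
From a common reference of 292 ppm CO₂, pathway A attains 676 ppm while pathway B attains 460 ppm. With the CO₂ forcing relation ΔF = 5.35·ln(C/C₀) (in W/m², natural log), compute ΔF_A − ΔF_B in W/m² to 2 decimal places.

ΔF_A − ΔF_B = 2.06 W/m²

ΔF_A = 5.35 ln(676/292) = 5.35 × 0.83944 = 4.4910 W/m².
ΔF_B = 5.35 ln(460/292) = 5.35 × 0.45447 = 2.4314 W/m².
Difference: 4.4910 − 2.4314 = 2.0596 W/m².
(Equivalently, ΔF_A − ΔF_B = 5.35 ln(676/460) = 5.35 × 0.38497 = 2.0596 W/m².)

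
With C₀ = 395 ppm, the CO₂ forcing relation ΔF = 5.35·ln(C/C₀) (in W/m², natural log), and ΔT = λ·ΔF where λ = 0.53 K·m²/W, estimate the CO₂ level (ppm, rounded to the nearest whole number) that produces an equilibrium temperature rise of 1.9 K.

C ≈ 772 ppm

Required forcing: ΔF = ΔT/λ = 1.9/0.53 = 3.5849 W/m².
Then ln(C/395) = ΔF/5.35 = 3.5849/5.35 = 0.67007.
So C = 395 × e^0.67007 = 395 × 1.95437 = 771.98 ppm.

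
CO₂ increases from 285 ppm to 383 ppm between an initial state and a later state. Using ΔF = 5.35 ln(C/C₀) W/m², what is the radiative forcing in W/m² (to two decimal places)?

CO₂: 5.35 × ln(383/285) = 5.35 × ln(1.34386) = 5.35 × 0.29555 = 1.5812 W/m².

ΔF = 1.58 W/m²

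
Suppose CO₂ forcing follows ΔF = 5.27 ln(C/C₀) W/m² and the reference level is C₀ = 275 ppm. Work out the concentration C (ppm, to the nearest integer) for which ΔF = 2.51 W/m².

Set 5.27 ln(C/275) = 2.51, so ln(C/275) = 2.51/5.27 = 0.47628.
Then C/275 = e^0.47628 = 1.61007, giving C = 275 × 1.61007 = 442.77 ppm.

C ≈ 443 ppm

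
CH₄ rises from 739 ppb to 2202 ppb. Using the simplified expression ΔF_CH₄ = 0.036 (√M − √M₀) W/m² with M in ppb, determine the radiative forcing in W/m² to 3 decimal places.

CH₄: 0.036 × (√2202 − √739) = 0.036 × (46.9255 − 27.1846) = 0.036 × 19.7409 = 0.7107 W/m².

ΔF = 0.711 W/m²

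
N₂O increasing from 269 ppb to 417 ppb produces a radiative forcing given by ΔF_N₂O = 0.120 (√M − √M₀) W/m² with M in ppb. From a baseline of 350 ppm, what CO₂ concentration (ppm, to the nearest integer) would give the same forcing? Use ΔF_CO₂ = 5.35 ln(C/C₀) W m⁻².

N₂O forcing: 0.120 × (√417 − √269) = 0.120 × (20.4206 − 16.4012) = 0.120 × 4.0194 = 0.48233 W/m².
Set 5.35 ln(C/350) = 0.48233: ln(C/350) = 0.48233/5.35 = 0.09016, so C = 350 × e^0.09016 = 350 × 1.09435 = 383.02 ppm.

C ≈ 383 ppm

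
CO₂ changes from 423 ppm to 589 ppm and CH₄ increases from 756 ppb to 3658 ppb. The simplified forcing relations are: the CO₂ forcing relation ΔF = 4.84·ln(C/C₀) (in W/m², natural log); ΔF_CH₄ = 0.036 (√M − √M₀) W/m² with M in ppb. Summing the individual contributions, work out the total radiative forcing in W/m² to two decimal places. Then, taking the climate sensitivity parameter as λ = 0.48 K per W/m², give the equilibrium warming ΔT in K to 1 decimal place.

ΔF = 2.79 W/m²; ΔT = 1.3 K

CO₂: 4.84 × ln(589/423) = 4.84 × ln(1.39243) = 4.84 × 0.33105 = 1.6023 W/m².
CH₄: 0.036 × (√3658 − √756) = 0.036 × (60.4814 − 27.4955) = 0.036 × 32.9859 = 1.1875 W/m².
Total ΔF = 1.6023 + 1.1875 = 2.7898 W/m².
ΔT = λ ΔF = 0.48 × 2.79 = 1.3392 K.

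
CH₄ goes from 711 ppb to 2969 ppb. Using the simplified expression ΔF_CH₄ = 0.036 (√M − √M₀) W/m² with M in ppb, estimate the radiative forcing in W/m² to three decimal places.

CH₄: 0.036 × (√2969 − √711) = 0.036 × (54.4885 − 26.6646) = 0.036 × 27.8239 = 1.0017 W/m².

ΔF = 1.002 W/m²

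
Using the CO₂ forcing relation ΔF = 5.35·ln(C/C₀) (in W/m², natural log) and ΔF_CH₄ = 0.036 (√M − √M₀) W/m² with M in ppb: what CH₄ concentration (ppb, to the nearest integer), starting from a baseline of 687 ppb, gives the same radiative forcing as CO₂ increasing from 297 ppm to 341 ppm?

CO₂ forcing: 5.35 × ln(341/297) = 5.35 × 0.138150 = 0.73910 W/m².
Set 0.036(√M − √687) = 0.73910: √M = 0.73910/0.036 + √687 = 20.5306 + 26.2107 = 46.7413.
M = (46.7413)² = 2184.75 ppb.

M ≈ 2185 ppb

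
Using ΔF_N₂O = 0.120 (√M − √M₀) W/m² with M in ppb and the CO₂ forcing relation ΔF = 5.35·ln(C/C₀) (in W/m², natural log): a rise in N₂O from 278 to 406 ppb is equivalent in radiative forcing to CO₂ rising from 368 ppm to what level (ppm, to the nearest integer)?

N₂O forcing: 0.120 × (√406 − √278) = 0.120 × (20.1494 − 16.6733) = 0.120 × 3.4761 = 0.41713 W/m².
Set 5.35 ln(C/368) = 0.41713: ln(C/368) = 0.41713/5.35 = 0.07797, so C = 368 × e^0.07797 = 368 × 1.08109 = 397.84 ppm.

C ≈ 398 ppm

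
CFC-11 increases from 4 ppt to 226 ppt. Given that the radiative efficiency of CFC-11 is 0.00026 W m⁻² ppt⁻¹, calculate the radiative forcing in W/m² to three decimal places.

CFC-11: ΔF = 0.00026 × (226 − 4) = 0.00026 × 222 = 0.0577 W/m².

ΔF = 0.058 W/m²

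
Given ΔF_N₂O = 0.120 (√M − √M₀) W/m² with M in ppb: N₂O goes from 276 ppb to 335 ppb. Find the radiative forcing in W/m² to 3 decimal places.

ΔF = 0.203 W/m²

N₂O: 0.120 × (√335 − √276) = 0.120 × (18.3030 − 16.6132) = 0.120 × 1.6898 = 0.2028 W/m².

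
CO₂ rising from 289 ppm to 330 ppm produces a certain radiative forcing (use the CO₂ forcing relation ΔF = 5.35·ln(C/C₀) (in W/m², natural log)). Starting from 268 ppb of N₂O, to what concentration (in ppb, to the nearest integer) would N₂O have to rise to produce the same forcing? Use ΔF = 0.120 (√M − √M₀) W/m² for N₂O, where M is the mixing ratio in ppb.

M ≈ 497 ppb

CO₂ forcing: 5.35 × ln(330/289) = 5.35 × 0.132666 = 0.70976 W/m².
Set 0.120(√M − √268) = 0.70976: √M = 0.70976/0.120 + √268 = 5.9147 + 16.3707 = 22.2854.
M = (22.2854)² = 496.64 ppb.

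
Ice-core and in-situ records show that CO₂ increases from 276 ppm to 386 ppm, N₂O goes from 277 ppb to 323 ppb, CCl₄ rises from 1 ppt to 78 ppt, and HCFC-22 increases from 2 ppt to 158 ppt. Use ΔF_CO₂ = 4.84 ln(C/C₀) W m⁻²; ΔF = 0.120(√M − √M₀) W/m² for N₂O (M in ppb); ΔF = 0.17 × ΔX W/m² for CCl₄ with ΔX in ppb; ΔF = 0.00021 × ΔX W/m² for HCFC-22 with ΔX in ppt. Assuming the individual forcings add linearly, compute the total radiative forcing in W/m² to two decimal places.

ΔF = 1.83 W/m²

CO₂: 4.84 × ln(386/276) = 4.84 × ln(1.39855) = 4.84 × 0.33544 = 1.6235 W/m².
N₂O: 0.120 × (√323 − √277) = 0.120 × (17.9722 − 16.6433) = 0.120 × 1.3289 = 0.1595 W/m².
CCl₄: Δ = 78 − 1 = 77 ppt = 0.077 ppb; ΔF = 0.17 × 0.077 = 0.0131 W/m².
HCFC-22: ΔF = 0.00021 × (158 − 2) = 0.00021 × 156 = 0.0328 W/m².
Total ΔF = 1.6235 + 0.1595 + 0.0131 + 0.0328 = 1.8289 W/m².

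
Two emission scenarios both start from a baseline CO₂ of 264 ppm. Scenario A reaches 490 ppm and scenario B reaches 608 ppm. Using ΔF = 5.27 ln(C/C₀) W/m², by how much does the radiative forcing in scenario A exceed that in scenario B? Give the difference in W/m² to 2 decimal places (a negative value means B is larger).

ΔF_A − ΔF_B = -1.14 W/m²

ΔF_A = 5.27 ln(490/264) = 5.27 × 0.61846 = 3.2593 W/m².
ΔF_B = 5.27 ln(608/264) = 5.27 × 0.83423 = 4.3964 W/m².
Difference: 3.2593 − 4.3964 = -1.1371 W/m².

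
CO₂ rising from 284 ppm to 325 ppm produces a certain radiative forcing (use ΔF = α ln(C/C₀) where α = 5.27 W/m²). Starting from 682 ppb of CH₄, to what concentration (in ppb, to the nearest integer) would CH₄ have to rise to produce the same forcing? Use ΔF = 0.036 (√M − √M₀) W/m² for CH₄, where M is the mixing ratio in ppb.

CO₂ forcing: 5.27 × ln(325/284) = 5.27 × 0.134851 = 0.71066 W/m².
Set 0.036(√M − √682) = 0.71066: √M = 0.71066/0.036 + √682 = 19.7406 + 26.1151 = 45.8557.
M = (45.8557)² = 2102.75 ppb.

M ≈ 2103 ppb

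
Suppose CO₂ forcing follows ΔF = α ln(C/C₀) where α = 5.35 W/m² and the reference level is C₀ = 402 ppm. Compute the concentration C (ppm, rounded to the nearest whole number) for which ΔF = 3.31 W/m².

Set 5.35 ln(C/402) = 3.31, so ln(C/402) = 3.31/5.35 = 0.61869.
Then C/402 = e^0.61869 = 1.85649, giving C = 402 × 1.85649 = 746.31 ppm.

C ≈ 746 ppm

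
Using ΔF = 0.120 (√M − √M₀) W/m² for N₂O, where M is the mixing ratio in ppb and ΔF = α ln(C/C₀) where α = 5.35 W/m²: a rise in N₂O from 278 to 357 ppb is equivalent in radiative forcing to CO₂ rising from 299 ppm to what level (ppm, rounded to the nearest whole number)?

N₂O forcing: 0.120 × (√357 − √278) = 0.120 × (18.8944 − 16.6733) = 0.120 × 2.2211 = 0.26653 W/m².
Set 5.35 ln(C/299) = 0.26653: ln(C/299) = 0.26653/5.35 = 0.04982, so C = 299 × e^0.04982 = 299 × 1.05108 = 314.27 ppm.

C ≈ 314 ppm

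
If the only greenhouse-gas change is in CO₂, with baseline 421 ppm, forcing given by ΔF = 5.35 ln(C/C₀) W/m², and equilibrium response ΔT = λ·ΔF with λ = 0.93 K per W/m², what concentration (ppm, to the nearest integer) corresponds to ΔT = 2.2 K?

Required forcing: ΔF = ΔT/λ = 2.2/0.93 = 2.3656 W/m².
Then ln(C/421) = ΔF/5.35 = 2.3656/5.35 = 0.44217.
So C = 421 × e^0.44217 = 421 × 1.55608 = 655.11 ppm.

C ≈ 655 ppm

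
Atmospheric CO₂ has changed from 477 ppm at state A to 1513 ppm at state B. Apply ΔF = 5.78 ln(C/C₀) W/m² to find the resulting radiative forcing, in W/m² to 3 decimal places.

CO₂: 5.78 × ln(1513/477) = 5.78 × ln(3.17191) = 5.78 × 1.15433 = 6.6720 W/m².

ΔF = 6.672 W/m²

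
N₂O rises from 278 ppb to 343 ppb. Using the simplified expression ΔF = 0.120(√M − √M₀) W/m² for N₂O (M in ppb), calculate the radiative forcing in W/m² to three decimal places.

ΔF = 0.222 W/m²

N₂O: 0.120 × (√343 − √278) = 0.120 × (18.5203 − 16.6733) = 0.120 × 1.8470 = 0.2216 W/m².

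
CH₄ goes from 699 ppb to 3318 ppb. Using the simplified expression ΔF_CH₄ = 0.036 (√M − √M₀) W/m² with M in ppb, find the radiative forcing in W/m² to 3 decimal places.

ΔF = 1.122 W/m²

CH₄: 0.036 × (√3318 − √699) = 0.036 × (57.6021 − 26.4386) = 0.036 × 31.1635 = 1.1219 W/m².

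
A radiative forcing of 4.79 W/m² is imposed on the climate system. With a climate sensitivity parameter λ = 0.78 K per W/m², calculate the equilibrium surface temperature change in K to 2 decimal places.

ΔT = λ ΔF = 0.78 × 4.79 = 3.7362 K.

ΔT = 3.74 K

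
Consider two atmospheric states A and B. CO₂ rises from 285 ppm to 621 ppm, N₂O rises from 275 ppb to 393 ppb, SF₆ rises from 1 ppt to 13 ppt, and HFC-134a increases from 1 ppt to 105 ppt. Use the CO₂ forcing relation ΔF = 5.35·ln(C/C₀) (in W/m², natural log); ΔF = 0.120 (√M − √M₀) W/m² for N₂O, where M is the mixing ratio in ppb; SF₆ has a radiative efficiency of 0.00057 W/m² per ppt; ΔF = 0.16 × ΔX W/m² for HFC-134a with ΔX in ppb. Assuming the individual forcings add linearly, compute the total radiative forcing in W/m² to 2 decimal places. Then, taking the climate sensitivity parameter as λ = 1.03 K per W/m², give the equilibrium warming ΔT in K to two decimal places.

CO₂: 5.35 × ln(621/285) = 5.35 × ln(2.17895) = 5.35 × 0.77884 = 4.1668 W/m².
N₂O: 0.120 × (√393 − √275) = 0.120 × (19.8242 − 16.5831) = 0.120 × 3.2411 = 0.3889 W/m².
SF₆: ΔF = 0.00057 × (13 − 1) = 0.00057 × 12 = 0.0068 W/m².
HFC-134a: Δ = 105 − 1 = 104 ppt = 0.104 ppb; ΔF = 0.16 × 0.104 = 0.0166 W/m².
Total ΔF = 4.1668 + 0.3889 + 0.0068 + 0.0166 = 4.5791 W/m².
ΔT = λ ΔF = 1.03 × 4.58 = 4.7174 K.

ΔF = 4.58 W/m²; ΔT = 4.72 K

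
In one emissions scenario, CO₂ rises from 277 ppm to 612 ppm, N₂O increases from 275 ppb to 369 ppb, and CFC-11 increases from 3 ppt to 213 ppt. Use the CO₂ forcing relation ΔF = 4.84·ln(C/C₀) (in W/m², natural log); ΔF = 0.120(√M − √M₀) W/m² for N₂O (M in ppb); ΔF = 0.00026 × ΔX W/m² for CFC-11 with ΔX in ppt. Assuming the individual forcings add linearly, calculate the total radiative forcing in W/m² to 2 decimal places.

CO₂: 4.84 × ln(612/277) = 4.84 × ln(2.20939) = 4.84 × 0.79272 = 3.8368 W/m².
N₂O: 0.120 × (√369 − √275) = 0.120 × (19.2094 − 16.5831) = 0.120 × 2.6263 = 0.3152 W/m².
CFC-11: ΔF = 0.00026 × (213 − 3) = 0.00026 × 210 = 0.0546 W/m².
Total ΔF = 3.8368 + 0.3152 + 0.0546 = 4.2066 W/m².

ΔF = 4.21 W/m²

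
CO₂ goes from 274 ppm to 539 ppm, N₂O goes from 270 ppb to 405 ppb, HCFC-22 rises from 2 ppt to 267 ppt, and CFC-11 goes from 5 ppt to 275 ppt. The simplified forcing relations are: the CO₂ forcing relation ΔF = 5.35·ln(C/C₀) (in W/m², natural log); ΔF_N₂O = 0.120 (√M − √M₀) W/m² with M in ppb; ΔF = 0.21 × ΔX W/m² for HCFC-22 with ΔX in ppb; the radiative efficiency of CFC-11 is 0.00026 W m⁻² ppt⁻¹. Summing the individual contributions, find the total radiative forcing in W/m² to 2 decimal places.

CO₂: 5.35 × ln(539/274) = 5.35 × ln(1.96715) = 5.35 × 0.67659 = 3.6198 W/m².
N₂O: 0.120 × (√405 − √270) = 0.120 × (20.1246 − 16.4317) = 0.120 × 3.6929 = 0.4431 W/m².
HCFC-22: Δ = 267 − 2 = 265 ppt = 0.265 ppb; ΔF = 0.21 × 0.265 = 0.0557 W/m².
CFC-11: ΔF = 0.00026 × (275 − 5) = 0.00026 × 270 = 0.0702 W/m².
Total ΔF = 3.6198 + 0.4431 + 0.0557 + 0.0702 = 4.1888 W/m².

ΔF = 4.19 W/m²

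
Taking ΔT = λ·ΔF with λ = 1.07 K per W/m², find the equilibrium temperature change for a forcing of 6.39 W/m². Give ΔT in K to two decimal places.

ΔT = 6.84 K

ΔT = λ ΔF = 1.07 × 6.39 = 6.8373 K.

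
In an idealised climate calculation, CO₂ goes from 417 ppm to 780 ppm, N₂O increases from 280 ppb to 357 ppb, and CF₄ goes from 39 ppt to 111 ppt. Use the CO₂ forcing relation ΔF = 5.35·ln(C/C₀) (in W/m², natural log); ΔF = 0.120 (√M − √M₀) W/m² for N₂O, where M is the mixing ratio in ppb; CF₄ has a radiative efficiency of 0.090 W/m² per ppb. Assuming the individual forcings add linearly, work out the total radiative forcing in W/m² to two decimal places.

ΔF = 3.62 W/m²

CO₂: 5.35 × ln(780/417) = 5.35 × ln(1.87050) = 5.35 × 0.62621 = 3.3502 W/m².
N₂O: 0.120 × (√357 − √280) = 0.120 × (18.8944 − 16.7332) = 0.120 × 2.1612 = 0.2593 W/m².
CF₄: Δ = 111 − 39 = 72 ppt = 0.072 ppb; ΔF = 0.090 × 0.072 = 0.0065 W/m².
Total ΔF = 3.3502 + 0.2593 + 0.0065 = 3.6160 W/m².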